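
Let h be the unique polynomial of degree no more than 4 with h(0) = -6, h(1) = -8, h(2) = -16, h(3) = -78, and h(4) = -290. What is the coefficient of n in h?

-3

Write h(n) = an^4 + bn^3 + cn^2 + dn + e. Substituting each data point gives a linear system:
  e = -6
  a + b + c + d + e = -8
  16a + 8b + 4c + 2d + e = -16
  81a + 27b + 9c + 3d + e = -78
  256a + 64b + 16c + 4d + e = -290
Solving the system yields a = -2, b = 4, c = -1, d = -3, e = -6.
So h(n) = -2n^4 + 4n^3 - n^2 - 3n - 6.
The coefficient of n is -3.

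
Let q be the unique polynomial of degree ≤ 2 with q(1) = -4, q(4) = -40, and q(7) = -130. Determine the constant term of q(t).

Write q(t) = at^2 + bt + c. Substituting each data point gives a linear system:
  a + b + c = -4
  16a + 4b + c = -40
  49a + 7b + c = -130
Solving the system yields a = -3, b = 3, c = -4.
So q(t) = -3t^2 + 3t - 4.
The constant term is -4.

-4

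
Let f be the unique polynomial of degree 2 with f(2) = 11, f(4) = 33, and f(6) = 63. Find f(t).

Write f(t) = at^2 + bt + c. Substituting each data point gives a linear system:
  4a + 2b + c = 11
  16a + 4b + c = 33
  36a + 6b + c = 63
Solving the system yields a = 1, b = 5, c = -3.
So f(t) = t^2 + 5t - 3.
Check: f(6) = 63. ✓

f(t) = t^2 + 5t - 3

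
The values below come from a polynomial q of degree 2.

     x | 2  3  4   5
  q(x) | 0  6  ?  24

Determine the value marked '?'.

On equispaced nodes a degree-2 polynomial has vanishing third forward difference, so
  - q(2) + 3·q(3) - 3·q(4) + q(5) = 0.
Substituting the known values and solving for q(4):
  -3·q(4) = -42
  q(4) = 14.

14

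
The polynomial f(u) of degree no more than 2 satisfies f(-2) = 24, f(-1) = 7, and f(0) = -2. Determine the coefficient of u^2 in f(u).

Write f(u) = au^2 + bu + c. Substituting each data point gives a linear system:
  4a - 2b + c = 24
  a - b + c = 7
  c = -2
Solving the system yields a = 4, b = -5, c = -2.
So f(u) = 4u² - 5u - 2.
The leading coefficient is 4.

4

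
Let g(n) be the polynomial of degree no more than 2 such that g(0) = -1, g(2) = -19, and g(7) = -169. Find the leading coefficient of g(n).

Write g(n) = an^2 + bn + c. Substituting each data point gives a linear system:
  c = -1
  4a + 2b + c = -19
  49a + 7b + c = -169
Solving the system yields a = -3, b = -3, c = -1.
So g(n) = -3n^2 - 3n - 1.
The leading coefficient is -3.

-3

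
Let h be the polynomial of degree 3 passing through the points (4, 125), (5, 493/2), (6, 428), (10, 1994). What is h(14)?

5480

Write h(u) = au^3 + bu^2 + cu + d. Substituting each data point gives a linear system:
  64a + 16b + 4c + d = 125
  125a + 25b + 5c + d = 493/2
  216a + 36b + 6c + d = 428
  1000a + 100b + 10c + d = 1994
Solving the system yields a = 2, b = 0, c = -1/2, d = -1.
So h(u) = 2u³ - (1/2)u - 1.
Then h(14) = 5480.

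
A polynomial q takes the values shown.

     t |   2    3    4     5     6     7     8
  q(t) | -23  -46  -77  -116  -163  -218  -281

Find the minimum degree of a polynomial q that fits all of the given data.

Forward differences of the values at t = 2, 3, 4, 5, 6, 7, 8:
  q  : -23  -46  -77  -116  -163  -218  -281
  Δ  : -23  -31  -39  -47  -55  -63
  Δ^2: -8  -8  -8  -8  -8
  Δ^3: 0  0  0  0
  Δ^4: 0  0  0
  Δ^5: 0  0
  Δ^6: 0
The second differences are constant (-8) and nonzero, while all higher differences vanish, so the minimal degree is 2.

2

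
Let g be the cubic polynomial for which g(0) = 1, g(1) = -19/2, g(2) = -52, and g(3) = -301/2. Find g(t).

g(t) = -4t^3 - 4t^2 - (5/2)t + 1

Using the Lagrange interpolation formula with nodes 0, 1, 2, 3:
  L_0(t) = (t - 1)(t - 2)(t - 3) / -6
  L_1(t) = t(t - 2)(t - 3) / 2
  L_2(t) = t(t - 1)(t - 3) / -2
  L_3(t) = t(t - 1)(t - 2) / 6
Then g(t) = 1·L_0(t) - 19/2·L_1(t) - 52·L_2(t) - 301/2·L_3(t).
Expanding and collecting terms gives g(t) = -4t³ - 4t² - (5/2)t + 1.
Check: g(3) = -301/2. ✓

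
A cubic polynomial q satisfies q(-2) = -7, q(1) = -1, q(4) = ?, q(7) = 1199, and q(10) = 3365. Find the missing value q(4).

239

On equispaced nodes a degree-3 polynomial has vanishing fourth forward difference, so
  q(-2) - 4·q(1) + 6·q(4) - 4·q(7) + q(10) = 0.
Substituting the known values and solving for q(4):
  6·q(4) = 1434
  q(4) = 239.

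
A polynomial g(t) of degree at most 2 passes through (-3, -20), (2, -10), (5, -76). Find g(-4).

-40

Using the Lagrange interpolation formula with nodes -3, 2, 5:
  L_0(t) = (t - 2)(t - 5) / 40
  L_1(t) = (t + 3)(t - 5) / -15
  L_2(t) = (t + 3)(t - 2) / 24
Then g(t) = -20·L_0(t) - 10·L_1(t) - 76·L_2(t).
Expanding and collecting terms gives g(t) = -3t^2 - t + 4.
Evaluating at t = -4: g(-4) = -40.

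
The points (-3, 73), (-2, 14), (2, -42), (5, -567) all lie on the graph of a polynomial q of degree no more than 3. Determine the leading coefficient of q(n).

-4

Write q(n) = an^3 + bn^2 + cn + d. Substituting each data point gives a linear system:
  -27a + 9b - 3c + d = 73
  -8a + 4b - 2c + d = 14
  8a + 4b + 2c + d = -42
  125a + 25b + 5c + d = -567
Solving the system yields a = -4, b = -3, c = 2, d = -2.
So q(n) = -4n³ - 3n² + 2n - 2.
The leading coefficient is -4.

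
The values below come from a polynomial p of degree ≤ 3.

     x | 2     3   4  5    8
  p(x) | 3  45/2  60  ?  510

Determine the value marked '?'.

243/2

The 4 known points determine the degree-3 polynomial uniquely.
Write p(x) = ax^3 + bx^2 + cx + d. Substituting each data point gives a linear system:
  8a + 4b + 2c + d = 3
  27a + 9b + 3c + d = 45/2
  64a + 16b + 4c + d = 60
  512a + 64b + 8c + d = 510
Solving the system yields a = 1, b = 0, c = 1/2, d = -6.
So p(x) = x³ + (1/2)x - 6.
Then p(5) = 243/2.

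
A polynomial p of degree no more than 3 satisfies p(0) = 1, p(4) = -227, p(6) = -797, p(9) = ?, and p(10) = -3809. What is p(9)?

The 4 known points determine the degree-3 polynomial uniquely.
Write p(n) = an^3 + bn^2 + cn + d. Substituting each data point gives a linear system:
  d = 1
  64a + 16b + 4c + d = -227
  216a + 36b + 6c + d = -797
  1000a + 100b + 10c + d = -3809
Solving the system yields a = -4, b = 2, c = -1, d = 1.
So p(n) = -4n^3 + 2n^2 - n + 1.
Then p(9) = -2762.

-2762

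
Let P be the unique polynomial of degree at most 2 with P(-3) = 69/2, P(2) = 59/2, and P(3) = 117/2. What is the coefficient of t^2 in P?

5

Write P(t) = at^2 + bt + c. Substituting each data point gives a linear system:
  9a - 3b + c = 69/2
  4a + 2b + c = 59/2
  9a + 3b + c = 117/2
Solving the system yields a = 5, b = 4, c = 3/2.
So P(t) = 5t^2 + 4t + 3/2.
The leading coefficient is 5.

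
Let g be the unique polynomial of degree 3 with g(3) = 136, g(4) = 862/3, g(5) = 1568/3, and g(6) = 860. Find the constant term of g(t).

Write g(t) = at^3 + bt^2 + ct + d. Substituting each data point gives a linear system:
  27a + 9b + 3c + d = 136
  64a + 16b + 4c + d = 862/3
  125a + 25b + 5c + d = 1568/3
  216a + 36b + 6c + d = 860
Solving the system yields a = 3, b = 6, c = -5/3, d = 6.
So g(t) = 3t³ + 6t² - (5/3)t + 6.
The constant term is 6.

6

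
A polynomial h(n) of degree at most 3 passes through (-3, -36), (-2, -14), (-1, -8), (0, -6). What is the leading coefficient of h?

Write h(n) = an^3 + bn^2 + cn + d. Substituting each data point gives a linear system:
  -27a + 9b - 3c + d = -36
  -8a + 4b - 2c + d = -14
  -a + b - c + d = -8
  d = -6
Solving the system yields a = 2, b = 4, c = 4, d = -6.
So h(n) = 2n^3 + 4n^2 + 4n - 6.
The leading coefficient is 2.

2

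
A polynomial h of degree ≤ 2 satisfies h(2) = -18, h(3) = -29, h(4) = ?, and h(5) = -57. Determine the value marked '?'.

On equispaced nodes a degree-2 polynomial has vanishing third forward difference, so
  - h(2) + 3·h(3) - 3·h(4) + h(5) = 0.
Substituting the known values and solving for h(4):
  -3·h(4) = 126
  h(4) = -42.

-42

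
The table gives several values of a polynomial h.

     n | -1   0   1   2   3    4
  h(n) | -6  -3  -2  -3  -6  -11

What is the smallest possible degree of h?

2

Forward differences of the values at n = -1, 0, 1, 2, 3, 4:
  h  : -6  -3  -2  -3  -6  -11
  Δ  : 3  1  -1  -3  -5
  Δ^2: -2  -2  -2  -2
  Δ^3: 0  0  0
  Δ^4: 0  0
  Δ^5: 0
The second differences are constant (-2) and nonzero, while all higher differences vanish, so the minimal degree is 2.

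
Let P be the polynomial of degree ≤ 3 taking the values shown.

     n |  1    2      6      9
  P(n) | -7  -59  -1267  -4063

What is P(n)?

P(n) = -5n^3 - 5n^2 - 2n + 5

Write P(n) = an^3 + bn^2 + cn + d. Substituting each data point gives a linear system:
  a + b + c + d = -7
  8a + 4b + 2c + d = -59
  216a + 36b + 6c + d = -1267
  729a + 81b + 9c + d = -4063
Solving the system yields a = -5, b = -5, c = -2, d = 5.
So P(n) = -5n^3 - 5n^2 - 2n + 5.
Check: P(6) = -1267. ✓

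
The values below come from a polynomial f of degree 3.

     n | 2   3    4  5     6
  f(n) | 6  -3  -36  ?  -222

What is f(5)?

On equispaced nodes a degree-3 polynomial has vanishing fourth forward difference, so
  f(2) - 4·f(3) + 6·f(4) - 4·f(5) + f(6) = 0.
Substituting the known values and solving for f(5):
  -4·f(5) = 420
  f(5) = -105.

-105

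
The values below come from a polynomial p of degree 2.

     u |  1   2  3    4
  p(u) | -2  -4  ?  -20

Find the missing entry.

-10

On equispaced nodes a degree-2 polynomial has vanishing third forward difference, so
  - p(1) + 3·p(2) - 3·p(3) + p(4) = 0.
Substituting the known values and solving for p(3):
  -3·p(3) = 30
  p(3) = -10.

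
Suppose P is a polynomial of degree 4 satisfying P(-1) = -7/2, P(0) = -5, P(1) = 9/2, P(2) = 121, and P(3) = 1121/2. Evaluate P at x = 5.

7745/2

Write P(x) = ax^4 + bx^3 + cx^2 + dx + e. Substituting each data point gives a linear system:
  a - b + c - d + e = -7/2
  e = -5
  a + b + c + d + e = 9/2
  16a + 8b + 4c + 2d + e = 121
  81a + 27b + 9c + 3d + e = 1121/2
Solving the system yields a = 5, b = 6, c = 1/2, d = -2, e = -5.
So P(x) = 5x^4 + 6x^3 + (1/2)x^2 - 2x - 5.
Then P(5) = 7745/2.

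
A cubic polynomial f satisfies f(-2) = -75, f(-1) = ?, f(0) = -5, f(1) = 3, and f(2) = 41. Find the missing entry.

On equispaced nodes a degree-3 polynomial has vanishing fourth forward difference, so
  f(-2) - 4·f(-1) + 6·f(0) - 4·f(1) + f(2) = 0.
Substituting the known values and solving for f(-1):
  -4·f(-1) = 76
  f(-1) = -19.

-19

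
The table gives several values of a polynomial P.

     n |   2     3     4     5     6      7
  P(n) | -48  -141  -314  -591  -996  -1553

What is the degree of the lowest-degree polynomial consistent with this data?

Forward differences of the values at n = 2, 3, 4, 5, 6, 7:
  P  : -48  -141  -314  -591  -996  -1553
  Δ  : -93  -173  -277  -405  -557
  Δ^2: -80  -104  -128  -152
  Δ^3: -24  -24  -24
  Δ^4: 0  0
  Δ^5: 0
The third differences are constant (-24) and nonzero, while all higher differences vanish, so the minimal degree is 3.

3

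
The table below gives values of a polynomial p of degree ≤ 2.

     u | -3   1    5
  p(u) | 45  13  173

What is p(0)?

3

Using the Lagrange interpolation formula with nodes -3, 1, 5:
  L_0(u) = (u - 1)(u - 5) / 32
  L_1(u) = (u + 3)(u - 5) / -16
  L_2(u) = (u + 3)(u - 1) / 32
Then p(u) = 45·L_0(u) + 13·L_1(u) + 173·L_2(u).
Expanding and collecting terms gives p(u) = 6u² + 4u + 3.
Evaluating at u = 0: p(0) = 3.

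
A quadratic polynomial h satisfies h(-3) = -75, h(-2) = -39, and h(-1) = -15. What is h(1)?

-3

Forward differences of the values at s = -3, -2, -1:
  h  : -75  -39  -15
  Δ  : 36  24
  Δ^2: -12
The second differences are constant, confirming degree 2.
Interpolating (Newton forward form) and evaluating at s = 1 gives h(1) = -3.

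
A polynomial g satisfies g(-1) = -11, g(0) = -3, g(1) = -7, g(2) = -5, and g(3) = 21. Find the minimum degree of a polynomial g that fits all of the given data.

3

Forward differences of the values at x = -1, 0, 1, 2, 3:
  g  : -11  -3  -7  -5  21
  Δ  : 8  -4  2  26
  Δ^2: -12  6  24
  Δ^3: 18  18
  Δ^4: 0
The third differences are constant (18) and nonzero, while all higher differences vanish, so the minimal degree is 3.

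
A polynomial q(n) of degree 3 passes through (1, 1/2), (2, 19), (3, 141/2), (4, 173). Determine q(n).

q(n) = 3n^3 - (3/2)n^2 + 2n - 3

Using the Lagrange interpolation formula with nodes 1, 2, 3, 4:
  L_0(n) = (n - 2)(n - 3)(n - 4) / -6
  L_1(n) = (n - 1)(n - 3)(n - 4) / 2
  L_2(n) = (n - 1)(n - 2)(n - 4) / -2
  L_3(n) = (n - 1)(n - 2)(n - 3) / 6
Then q(n) = 1/2·L_0(n) + 19·L_1(n) + 141/2·L_2(n) + 173·L_3(n).
Expanding and collecting terms gives q(n) = 3n^3 - (3/2)n^2 + 2n - 3.
Check: q(2) = 19. ✓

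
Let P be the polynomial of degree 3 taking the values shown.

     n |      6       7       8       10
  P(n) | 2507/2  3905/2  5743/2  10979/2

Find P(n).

Using the Lagrange interpolation formula with nodes 6, 7, 8, 10:
  L_0(n) = (n - 7)(n - 8)(n - 10) / -8
  L_1(n) = (n - 6)(n - 8)(n - 10) / 3
  L_2(n) = (n - 6)(n - 7)(n - 10) / -4
  L_3(n) = (n - 6)(n - 7)(n - 8) / 24
Then P(n) = 2507/2·L_0(n) + 3905/2·L_1(n) + 5743/2·L_2(n) + 10979/2·L_3(n).
Expanding and collecting terms gives P(n) = 5n³ + 5n² - n - 1/2.
Check: P(7) = 3905/2. ✓

P(n) = 5n^3 + 5n^2 - n - 1/2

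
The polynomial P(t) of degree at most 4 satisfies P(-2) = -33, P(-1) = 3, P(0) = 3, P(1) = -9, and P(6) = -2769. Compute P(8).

Write P(t) = at^4 + bt^3 + ct^2 + dt + e. Substituting each data point gives a linear system:
  16a - 8b + 4c - 2d + e = -33
  a - b + c - d + e = 3
  e = 3
  a + b + c + d + e = -9
  1296a + 216b + 36c + 6d + e = -2769
Solving the system yields a = -2, b = 0, c = -4, d = -6, e = 3.
So P(t) = -2t^4 - 4t^2 - 6t + 3.
Then P(8) = -8493.

-8493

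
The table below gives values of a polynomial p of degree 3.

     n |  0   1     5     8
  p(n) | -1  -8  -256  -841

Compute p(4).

-149

Using the Lagrange interpolation formula with nodes 0, 1, 5, 8:
  L_0(n) = (n - 1)(n - 5)(n - 8) / -40
  L_1(n) = n(n - 5)(n - 8) / 28
  L_2(n) = n(n - 1)(n - 8) / -60
  L_3(n) = n(n - 1)(n - 5) / 168
Then p(n) = -1·L_0(n) - 8·L_1(n) - 256·L_2(n) - 841·L_3(n).
Expanding and collecting terms gives p(n) = -n³ - 5n² - n - 1.
Evaluating at n = 4: p(4) = -149.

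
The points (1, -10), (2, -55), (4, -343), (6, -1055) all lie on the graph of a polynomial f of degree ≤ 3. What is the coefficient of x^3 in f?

-4

Write f(x) = ax^3 + bx^2 + cx + d. Substituting each data point gives a linear system:
  a + b + c + d = -10
  8a + 4b + 2c + d = -55
  64a + 16b + 4c + d = -343
  216a + 36b + 6c + d = -1055
Solving the system yields a = -4, b = -5, c = -2, d = 1.
So f(x) = -4x^3 - 5x^2 - 2x + 1.
The leading coefficient is -4.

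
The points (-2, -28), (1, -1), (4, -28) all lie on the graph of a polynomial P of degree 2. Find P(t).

Using the Lagrange interpolation formula with nodes -2, 1, 4:
  L_0(t) = (t - 1)(t - 4) / 18
  L_1(t) = (t + 2)(t - 4) / -9
  L_2(t) = (t + 2)(t - 1) / 18
Then P(t) = -28·L_0(t) - 1·L_1(t) - 28·L_2(t).
Expanding and collecting terms gives P(t) = -3t^2 + 6t - 4.
Check: P(4) = -28. ✓

P(t) = -3t^2 + 6t - 4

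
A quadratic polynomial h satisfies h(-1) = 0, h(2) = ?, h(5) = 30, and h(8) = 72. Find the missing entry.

The 3 known points determine the degree-2 polynomial uniquely.
Write h(t) = at^2 + bt + c. Substituting each data point gives a linear system:
  a - b + c = 0
  25a + 5b + c = 30
  64a + 8b + c = 72
Solving the system yields a = 1, b = 1, c = 0.
So h(t) = t² + t.
Then h(2) = 6.

6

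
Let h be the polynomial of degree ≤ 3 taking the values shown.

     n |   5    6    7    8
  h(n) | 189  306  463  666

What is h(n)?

h(n) = n^3 + 2n^2 + 4n - 6

Write h(n) = an^3 + bn^2 + cn + d. Substituting each data point gives a linear system:
  125a + 25b + 5c + d = 189
  216a + 36b + 6c + d = 306
  343a + 49b + 7c + d = 463
  512a + 64b + 8c + d = 666
Solving the system yields a = 1, b = 2, c = 4, d = -6.
So h(n) = n^3 + 2n^2 + 4n - 6.
Check: h(8) = 666. ✓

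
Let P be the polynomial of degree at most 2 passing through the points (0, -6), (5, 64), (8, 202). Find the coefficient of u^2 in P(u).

Write P(u) = au^2 + bu + c. Substituting each data point gives a linear system:
  c = -6
  25a + 5b + c = 64
  64a + 8b + c = 202
Solving the system yields a = 4, b = -6, c = -6.
So P(u) = 4u^2 - 6u - 6.
The leading coefficient is 4.

4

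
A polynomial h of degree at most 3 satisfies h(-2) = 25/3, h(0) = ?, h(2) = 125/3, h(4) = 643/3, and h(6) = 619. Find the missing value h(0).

5

The 4 known points determine the degree-3 polynomial uniquely.
Write h(t) = at^3 + bt^2 + ct + d. Substituting each data point gives a linear system:
  -8a + 4b - 2c + d = 25/3
  8a + 4b + 2c + d = 125/3
  64a + 16b + 4c + d = 643/3
  216a + 36b + 6c + d = 619
Solving the system yields a = 2, b = 5, c = 1/3, d = 5.
So h(t) = 2t^3 + 5t^2 + (1/3)t + 5.
Then h(0) = 5.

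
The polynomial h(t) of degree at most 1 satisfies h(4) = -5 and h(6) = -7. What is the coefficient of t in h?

-1

Write h(t) = at + b. Substituting each data point gives a linear system:
  4a + b = -5
  6a + b = -7
Solving the system yields a = -1, b = -1.
So h(t) = -t - 1.
The leading coefficient is -1.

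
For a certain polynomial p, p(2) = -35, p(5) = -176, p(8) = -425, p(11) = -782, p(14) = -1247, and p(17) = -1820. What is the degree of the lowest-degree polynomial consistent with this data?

Forward differences of the values at u = 2, 5, 8, 11, 14, 17:
  p  : -35  -176  -425  -782  -1247  -1820
  Δ  : -141  -249  -357  -465  -573
  Δ^2: -108  -108  -108  -108
  Δ^3: 0  0  0
  Δ^4: 0  0
  Δ^5: 0
The second differences are constant (-108) and nonzero, while all higher differences vanish, so the minimal degree is 2.

2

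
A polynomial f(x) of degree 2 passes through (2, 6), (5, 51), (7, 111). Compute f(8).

Write f(x) = ax^2 + bx + c. Substituting each data point gives a linear system:
  4a + 2b + c = 6
  25a + 5b + c = 51
  49a + 7b + c = 111
Solving the system yields a = 3, b = -6, c = 6.
So f(x) = 3x^2 - 6x + 6.
Then f(8) = 150.

150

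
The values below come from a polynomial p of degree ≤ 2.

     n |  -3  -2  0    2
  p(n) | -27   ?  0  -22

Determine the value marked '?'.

-10

The 3 known points determine the degree-2 polynomial uniquely.
Write p(n) = an^2 + bn + c. Substituting each data point gives a linear system:
  9a - 3b + c = -27
  c = 0
  4a + 2b + c = -22
Solving the system yields a = -4, b = -3, c = 0.
So p(n) = -4n^2 - 3n.
Then p(-2) = -10.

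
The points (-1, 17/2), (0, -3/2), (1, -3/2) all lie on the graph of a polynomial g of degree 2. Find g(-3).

117/2

Write g(s) = as^2 + bs + c. Substituting each data point gives a linear system:
  a - b + c = 17/2
  c = -3/2
  a + b + c = -3/2
Solving the system yields a = 5, b = -5, c = -3/2.
So g(s) = 5s^2 - 5s - 3/2.
Then g(-3) = 117/2.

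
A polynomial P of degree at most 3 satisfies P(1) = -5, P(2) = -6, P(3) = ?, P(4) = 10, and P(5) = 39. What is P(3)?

On equispaced nodes a degree-3 polynomial has vanishing fourth forward difference, so
  P(1) - 4·P(2) + 6·P(3) - 4·P(4) + P(5) = 0.
Substituting the known values and solving for P(3):
  6·P(3) = -18
  P(3) = -3.

-3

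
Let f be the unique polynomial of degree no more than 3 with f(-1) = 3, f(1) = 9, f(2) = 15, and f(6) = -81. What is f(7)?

-165

Write f(n) = an^3 + bn^2 + cn + d. Substituting each data point gives a linear system:
  -a + b - c + d = 3
  a + b + c + d = 9
  8a + 4b + 2c + d = 15
  216a + 36b + 6c + d = -81
Solving the system yields a = -1, b = 3, c = 4, d = 3.
So f(n) = -n³ + 3n² + 4n + 3.
Then f(7) = -165.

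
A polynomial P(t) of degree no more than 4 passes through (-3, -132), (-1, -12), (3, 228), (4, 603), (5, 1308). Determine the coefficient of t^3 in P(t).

Write P(t) = at^4 + bt^3 + ct^2 + dt + e. Substituting each data point gives a linear system:
  81a - 27b + 9c - 3d + e = -132
  a - b + c - d + e = -12
  81a + 27b + 9c + 3d + e = 228
  256a + 64b + 16c + 4d + e = 603
  625a + 125b + 25c + 5d + e = 1308
Solving the system yields a = 1, b = 6, c = -4, d = 6, e = 3.
So P(t) = t^4 + 6t^3 - 4t^2 + 6t + 3.
The coefficient of t^3 is 6.

6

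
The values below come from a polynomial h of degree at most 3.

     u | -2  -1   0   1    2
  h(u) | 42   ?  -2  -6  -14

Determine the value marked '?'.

10

The 4 known points determine the degree-3 polynomial uniquely.
Write h(u) = au^3 + bu^2 + cu + d. Substituting each data point gives a linear system:
  -8a + 4b - 2c + d = 42
  d = -2
  a + b + c + d = -6
  8a + 4b + 2c + d = -14
Solving the system yields a = -2, b = 4, c = -6, d = -2.
So h(u) = -2u³ + 4u² - 6u - 2.
Then h(-1) = 10.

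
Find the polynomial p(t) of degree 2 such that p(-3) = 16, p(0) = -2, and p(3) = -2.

Using the Lagrange interpolation formula with nodes -3, 0, 3:
  L_0(t) = t(t - 3) / 18
  L_1(t) = (t + 3)(t - 3) / -9
  L_2(t) = (t + 3)t / 18
Then p(t) = 16·L_0(t) - 2·L_1(t) - 2·L_2(t).
Expanding and collecting terms gives p(t) = t^2 - 3t - 2.
Check: p(-3) = 16. ✓

p(t) = t^2 - 3t - 2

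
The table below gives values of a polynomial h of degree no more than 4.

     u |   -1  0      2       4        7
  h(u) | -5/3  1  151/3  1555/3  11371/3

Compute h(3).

Write h(u) = au^4 + bu^3 + cu^2 + du + e. Substituting each data point gives a linear system:
  a - b + c - d + e = -5/3
  e = 1
  16a + 8b + 4c + 2d + e = 151/3
  256a + 64b + 16c + 4d + e = 1555/3
  2401a + 343b + 49c + 7d + e = 11371/3
Solving the system yields a = 1, b = 4, c = 1/3, d = 0, e = 1.
So h(u) = u^4 + 4u^3 + (1/3)u^2 + 1.
Then h(3) = 193.

193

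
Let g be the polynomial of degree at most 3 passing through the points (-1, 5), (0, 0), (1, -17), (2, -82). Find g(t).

g(t) = -6t^3 - 6t^2 - 5t

Write g(t) = at^3 + bt^2 + ct + d. Substituting each data point gives a linear system:
  -a + b - c + d = 5
  d = 0
  a + b + c + d = -17
  8a + 4b + 2c + d = -82
Solving the system yields a = -6, b = -6, c = -5, d = 0.
So g(t) = -6t^3 - 6t^2 - 5t.
Check: g(-1) = 5. ✓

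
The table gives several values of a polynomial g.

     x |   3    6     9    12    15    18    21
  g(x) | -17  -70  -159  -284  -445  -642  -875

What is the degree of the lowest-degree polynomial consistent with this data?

Forward differences of the values at x = 3, 6, 9, 12, 15, 18, 21:
  g  : -17  -70  -159  -284  -445  -642  -875
  Δ  : -53  -89  -125  -161  -197  -233
  Δ^2: -36  -36  -36  -36  -36
  Δ^3: 0  0  0  0
  Δ^4: 0  0  0
  Δ^5: 0  0
  Δ^6: 0
The second differences are constant (-36) and nonzero, while all higher differences vanish, so the minimal degree is 2.

2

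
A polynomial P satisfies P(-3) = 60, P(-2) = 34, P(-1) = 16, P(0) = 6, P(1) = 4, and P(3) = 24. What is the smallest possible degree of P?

2

Divided differences on the nodes -3, -2, -1, 0, 1, 3:
  order 0: 60  34  16  6  4  24
  order 1: -26  -18  -10  -2  10
  order 2: 4  4  4  4
  order 3: 0  0  0
  order 4: 0  0
  order 5: 0
The order-2 divided differences are all 4 (nonzero) and every higher order vanishes, so the data lies on a polynomial of degree exactly 2.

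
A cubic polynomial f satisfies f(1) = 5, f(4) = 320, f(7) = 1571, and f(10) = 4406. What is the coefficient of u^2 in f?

4

Write f(u) = au^3 + bu^2 + cu + d. Substituting each data point gives a linear system:
  a + b + c + d = 5
  64a + 16b + 4c + d = 320
  343a + 49b + 7c + d = 1571
  1000a + 100b + 10c + d = 4406
Solving the system yields a = 4, b = 4, c = 1, d = -4.
So f(u) = 4u³ + 4u² + u - 4.
The coefficient of u^2 is 4.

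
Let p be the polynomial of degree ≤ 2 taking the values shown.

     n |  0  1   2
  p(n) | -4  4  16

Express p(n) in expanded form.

Write p(n) = an^2 + bn + c. Substituting each data point gives a linear system:
  c = -4
  a + b + c = 4
  4a + 2b + c = 16
Solving the system yields a = 2, b = 6, c = -4.
So p(n) = 2n^2 + 6n - 4.
Check: p(0) = -4. ✓

p(n) = 2n^2 + 6n - 4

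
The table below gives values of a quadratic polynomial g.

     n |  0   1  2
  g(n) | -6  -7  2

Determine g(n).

g(n) = 5n^2 - 6n - 6

Write g(n) = an^2 + bn + c. Substituting each data point gives a linear system:
  c = -6
  a + b + c = -7
  4a + 2b + c = 2
Solving the system yields a = 5, b = -6, c = -6.
So g(n) = 5n^2 - 6n - 6.
Check: g(2) = 2. ✓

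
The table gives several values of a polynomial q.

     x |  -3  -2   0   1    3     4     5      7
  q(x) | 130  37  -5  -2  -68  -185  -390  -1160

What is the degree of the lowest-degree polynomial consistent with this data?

3

Divided differences on the nodes -3, -2, 0, 1, 3, 4, 5, 7:
  order 0: 130  37  -5  -2  -68  -185  -390  -1160
  order 1: -93  -21  3  -33  -117  -205  -385
  order 2: 24  8  -12  -28  -44  -60
  order 3: -4  -4  -4  -4  -4
  order 4: 0  0  0  0
  order 5: 0  0  0
  order 6: 0  0
  order 7: 0
The order-3 divided differences are all -4 (nonzero) and every higher order vanishes, so the data lies on a polynomial of degree exactly 3.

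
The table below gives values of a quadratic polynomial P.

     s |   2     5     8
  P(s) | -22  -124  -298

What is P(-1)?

Write P(s) = as^2 + bs + c. Substituting each data point gives a linear system:
  4a + 2b + c = -22
  25a + 5b + c = -124
  64a + 8b + c = -298
Solving the system yields a = -4, b = -6, c = 6.
So P(s) = -4s^2 - 6s + 6.
Then P(-1) = 8.

8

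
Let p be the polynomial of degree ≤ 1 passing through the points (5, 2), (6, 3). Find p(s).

Write p(s) = as + b. Substituting each data point gives a linear system:
  5a + b = 2
  6a + b = 3
Solving the system yields a = 1, b = -3.
So p(s) = s - 3.
Check: p(6) = 3. ✓

p(s) = s - 3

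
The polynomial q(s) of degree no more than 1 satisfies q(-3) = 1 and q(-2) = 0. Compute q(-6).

Using the Lagrange interpolation formula with nodes -3, -2:
  L_0(s) = (s + 2) / -1
  L_1(s) = (s + 3) / 1
Then q(s) = 1·L_0(s) + 0·L_1(s).
Expanding and collecting terms gives q(s) = -s - 2.
Evaluating at s = -6: q(-6) = 4.

4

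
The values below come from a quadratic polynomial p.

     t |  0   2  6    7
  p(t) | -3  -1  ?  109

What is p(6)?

75

The 3 known points determine the degree-2 polynomial uniquely.
Write p(t) = at^2 + bt + c. Substituting each data point gives a linear system:
  c = -3
  4a + 2b + c = -1
  49a + 7b + c = 109
Solving the system yields a = 3, b = -5, c = -3.
So p(t) = 3t² - 5t - 3.
Then p(6) = 75.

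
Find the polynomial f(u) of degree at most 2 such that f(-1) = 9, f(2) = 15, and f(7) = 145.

Write f(u) = au^2 + bu + c. Substituting each data point gives a linear system:
  a - b + c = 9
  4a + 2b + c = 15
  49a + 7b + c = 145
Solving the system yields a = 3, b = -1, c = 5.
So f(u) = 3u² - u + 5.
Check: f(7) = 145. ✓

f(u) = 3u^2 - u + 5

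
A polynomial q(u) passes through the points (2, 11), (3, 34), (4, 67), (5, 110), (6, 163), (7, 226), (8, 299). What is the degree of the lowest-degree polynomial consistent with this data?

2

Forward differences of the values at u = 2, 3, 4, 5, 6, 7, 8:
  q  : 11  34  67  110  163  226  299
  Δ  : 23  33  43  53  63  73
  Δ^2: 10  10  10  10  10
  Δ^3: 0  0  0  0
  Δ^4: 0  0  0
  Δ^5: 0  0
  Δ^6: 0
The second differences are constant (10) and nonzero, while all higher differences vanish, so the minimal degree is 2.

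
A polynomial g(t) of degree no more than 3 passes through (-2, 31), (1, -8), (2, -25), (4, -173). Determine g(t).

g(t) = -3t^3 + 2t^2 - 2t - 5

Write g(t) = at^3 + bt^2 + ct + d. Substituting each data point gives a linear system:
  -8a + 4b - 2c + d = 31
  a + b + c + d = -8
  8a + 4b + 2c + d = -25
  64a + 16b + 4c + d = -173
Solving the system yields a = -3, b = 2, c = -2, d = -5.
So g(t) = -3t^3 + 2t^2 - 2t - 5.
Check: g(1) = -8. ✓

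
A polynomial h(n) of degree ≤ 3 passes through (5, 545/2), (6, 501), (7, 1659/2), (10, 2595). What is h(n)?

Write h(n) = an^3 + bn^2 + cn + d. Substituting each data point gives a linear system:
  125a + 25b + 5c + d = 545/2
  216a + 36b + 6c + d = 501
  343a + 49b + 7c + d = 1659/2
  1000a + 100b + 10c + d = 2595
Solving the system yields a = 3, b = -4, c = -1/2, d = 0.
So h(n) = 3n³ - 4n² - (1/2)n.
Check: h(6) = 501. ✓

h(n) = 3n^3 - 4n^2 - (1/2)n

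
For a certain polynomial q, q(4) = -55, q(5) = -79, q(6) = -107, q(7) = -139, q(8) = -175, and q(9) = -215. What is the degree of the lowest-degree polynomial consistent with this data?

Forward differences of the values at t = 4, 5, 6, 7, 8, 9:
  q  : -55  -79  -107  -139  -175  -215
  Δ  : -24  -28  -32  -36  -40
  Δ^2: -4  -4  -4  -4
  Δ^3: 0  0  0
  Δ^4: 0  0
  Δ^5: 0
The second differences are constant (-4) and nonzero, while all higher differences vanish, so the minimal degree is 2.

2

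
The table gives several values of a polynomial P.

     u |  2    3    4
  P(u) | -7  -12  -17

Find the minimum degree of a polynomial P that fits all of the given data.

1

Forward differences of the values at u = 2, 3, 4:
  P  : -7  -12  -17
  Δ  : -5  -5
  Δ^2: 0
The first differences are constant (-5) and nonzero, while all higher differences vanish, so the minimal degree is 1.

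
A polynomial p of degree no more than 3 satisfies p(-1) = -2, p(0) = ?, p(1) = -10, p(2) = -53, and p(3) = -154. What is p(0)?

-1

The 4 known points determine the degree-3 polynomial uniquely.
Write p(x) = ax^3 + bx^2 + cx + d. Substituting each data point gives a linear system:
  -a + b - c + d = -2
  a + b + c + d = -10
  8a + 4b + 2c + d = -53
  27a + 9b + 3c + d = -154
Solving the system yields a = -4, b = -5, c = 0, d = -1.
So p(x) = -4x³ - 5x² - 1.
Then p(0) = -1.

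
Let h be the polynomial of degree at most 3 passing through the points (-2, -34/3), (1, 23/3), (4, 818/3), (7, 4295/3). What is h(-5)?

Using the Lagrange interpolation formula with nodes -2, 1, 4, 7:
  L_0(x) = (x - 1)(x - 4)(x - 7) / -162
  L_1(x) = (x + 2)(x - 4)(x - 7) / 54
  L_2(x) = (x + 2)(x - 1)(x - 7) / -54
  L_3(x) = (x + 2)(x - 1)(x - 4) / 162
Then h(x) = -34/3·L_0(x) + 23/3·L_1(x) + 818/3·L_2(x) + 4295/3·L_3(x).
Expanding and collecting terms gives h(x) = 4x³ + (5/3)x² - 4x + 6.
Evaluating at x = -5: h(-5) = -1297/3.

-1297/3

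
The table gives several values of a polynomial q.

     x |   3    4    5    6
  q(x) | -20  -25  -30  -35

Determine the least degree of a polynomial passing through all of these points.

1

Forward differences of the values at x = 3, 4, 5, 6:
  q  : -20  -25  -30  -35
  Δ  : -5  -5  -5
  Δ^2: 0  0
  Δ^3: 0
The first differences are constant (-5) and nonzero, while all higher differences vanish, so the minimal degree is 1.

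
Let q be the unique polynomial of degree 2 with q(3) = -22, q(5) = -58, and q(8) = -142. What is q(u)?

Write q(u) = au^2 + bu + c. Substituting each data point gives a linear system:
  9a + 3b + c = -22
  25a + 5b + c = -58
  64a + 8b + c = -142
Solving the system yields a = -2, b = -2, c = 2.
So q(u) = -2u^2 - 2u + 2.
Check: q(5) = -58. ✓

q(u) = -2u^2 - 2u + 2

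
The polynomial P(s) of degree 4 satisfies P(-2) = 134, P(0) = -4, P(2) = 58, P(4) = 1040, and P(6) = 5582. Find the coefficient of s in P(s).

Write P(s) = as^4 + bs^3 + cs^2 + ds + e. Substituting each data point gives a linear system:
  16a - 8b + 4c - 2d + e = 134
  e = -4
  16a + 8b + 4c + 2d + e = 58
  256a + 64b + 16c + 4d + e = 1040
  1296a + 216b + 36c + 6d + e = 5582
Solving the system yields a = 5, b = -5, c = 5, d = 1, e = -4.
So P(s) = 5s⁴ - 5s³ + 5s² + s - 4.
The coefficient of s is 1.

1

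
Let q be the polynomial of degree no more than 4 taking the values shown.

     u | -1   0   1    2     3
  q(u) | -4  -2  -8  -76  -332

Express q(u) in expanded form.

Write q(u) = au^4 + bu^3 + cu^2 + du + e. Substituting each data point gives a linear system:
  a - b + c - d + e = -4
  e = -2
  a + b + c + d + e = -8
  16a + 8b + 4c + 2d + e = -76
  81a + 27b + 9c + 3d + e = -332
Solving the system yields a = -3, b = -3, c = -1, d = 1, e = -2.
So q(u) = -3u^4 - 3u^3 - u^2 + u - 2.
Check: q(2) = -76. ✓

q(u) = -3u^4 - 3u^3 - u^2 + u - 2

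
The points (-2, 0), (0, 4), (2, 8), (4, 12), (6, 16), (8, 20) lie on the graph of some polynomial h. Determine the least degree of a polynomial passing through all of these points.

1

Forward differences of the values at s = -2, 0, 2, 4, 6, 8:
  h  : 0  4  8  12  16  20
  Δ  : 4  4  4  4  4
  Δ^2: 0  0  0  0
  Δ^3: 0  0  0
  Δ^4: 0  0
  Δ^5: 0
The first differences are constant (4) and nonzero, while all higher differences vanish, so the minimal degree is 1.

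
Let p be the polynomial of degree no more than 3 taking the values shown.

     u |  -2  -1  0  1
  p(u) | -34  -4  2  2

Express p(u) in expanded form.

p(u) = 3u^3 - 3u^2 + 2

Using the Lagrange interpolation formula with nodes -2, -1, 0, 1:
  L_0(u) = (u + 1)u(u - 1) / -6
  L_1(u) = (u + 2)u(u - 1) / 2
  L_2(u) = (u + 2)(u + 1)(u - 1) / -2
  L_3(u) = (u + 2)(u + 1)u / 6
Then p(u) = -34·L_0(u) - 4·L_1(u) + 2·L_2(u) + 2·L_3(u).
Expanding and collecting terms gives p(u) = 3u^3 - 3u^2 + 2.
Check: p(-2) = -34. ✓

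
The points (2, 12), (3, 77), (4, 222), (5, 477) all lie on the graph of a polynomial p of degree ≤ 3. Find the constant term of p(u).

Write p(u) = au^3 + bu^2 + cu + d. Substituting each data point gives a linear system:
  8a + 4b + 2c + d = 12
  27a + 9b + 3c + d = 77
  64a + 16b + 4c + d = 222
  125a + 25b + 5c + d = 477
Solving the system yields a = 5, b = -5, c = -5, d = 2.
So p(u) = 5u^3 - 5u^2 - 5u + 2.
The constant term is 2.

2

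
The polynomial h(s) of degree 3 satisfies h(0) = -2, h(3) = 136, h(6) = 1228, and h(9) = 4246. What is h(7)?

Using the Lagrange interpolation formula with nodes 0, 3, 6, 9:
  L_0(s) = (s - 3)(s - 6)(s - 9) / -162
  L_1(s) = s(s - 6)(s - 9) / 54
  L_2(s) = s(s - 3)(s - 9) / -54
  L_3(s) = s(s - 3)(s - 6) / 162
Then h(s) = -2·L_0(s) + 136·L_1(s) + 1228·L_2(s) + 4246·L_3(s).
Expanding and collecting terms gives h(s) = 6s³ - s² - 5s - 2.
Evaluating at s = 7: h(7) = 1972.

1972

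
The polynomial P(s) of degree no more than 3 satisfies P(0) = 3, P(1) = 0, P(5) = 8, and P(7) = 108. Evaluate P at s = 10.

Using the Lagrange interpolation formula with nodes 0, 1, 5, 7:
  L_0(s) = (s - 1)(s - 5)(s - 7) / -35
  L_1(s) = s(s - 5)(s - 7) / 24
  L_2(s) = s(s - 1)(s - 7) / -40
  L_3(s) = s(s - 1)(s - 5) / 84
Then P(s) = 3·L_0(s) + 0·L_1(s) + 8·L_2(s) + 108·L_3(s).
Expanding and collecting terms gives P(s) = s^3 - 5s^2 + s + 3.
Evaluating at s = 10: P(10) = 513.

513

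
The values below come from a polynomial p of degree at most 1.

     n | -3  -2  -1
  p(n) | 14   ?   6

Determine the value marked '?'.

The 2 known points determine the degree-1 polynomial uniquely.
Write p(n) = an + b. Substituting each data point gives a linear system:
  -3a + b = 14
  -a + b = 6
Solving the system yields a = -4, b = 2.
So p(n) = -4n + 2.
Then p(-2) = 10.

10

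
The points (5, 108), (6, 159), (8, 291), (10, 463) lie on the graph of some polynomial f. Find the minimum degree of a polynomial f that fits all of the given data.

Divided differences on the nodes 5, 6, 8, 10:
  order 0: 108  159  291  463
  order 1: 51  66  86
  order 2: 5  5
  order 3: 0
The order-2 divided differences are all 5 (nonzero) and every higher order vanishes, so the data lies on a polynomial of degree exactly 2.

2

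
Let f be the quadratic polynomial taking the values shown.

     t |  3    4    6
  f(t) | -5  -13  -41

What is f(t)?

Using the Lagrange interpolation formula with nodes 3, 4, 6:
  L_0(t) = (t - 4)(t - 6) / 3
  L_1(t) = (t - 3)(t - 6) / -2
  L_2(t) = (t - 3)(t - 4) / 6
Then f(t) = -5·L_0(t) - 13·L_1(t) - 41·L_2(t).
Expanding and collecting terms gives f(t) = -2t^2 + 6t - 5.
Check: f(6) = -41. ✓

f(t) = -2t^2 + 6t - 5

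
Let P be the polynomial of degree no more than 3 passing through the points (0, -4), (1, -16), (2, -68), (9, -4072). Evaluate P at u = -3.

Write P(u) = au^3 + bu^2 + cu + d. Substituting each data point gives a linear system:
  d = -4
  a + b + c + d = -16
  8a + 4b + 2c + d = -68
  729a + 81b + 9c + d = -4072
Solving the system yields a = -5, b = -5, c = -2, d = -4.
So P(u) = -5u³ - 5u² - 2u - 4.
Then P(-3) = 92.

92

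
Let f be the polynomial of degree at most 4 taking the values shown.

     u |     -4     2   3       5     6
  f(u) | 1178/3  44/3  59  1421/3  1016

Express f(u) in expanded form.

f(u) = u^4 - (5/3)u^3 + 2u^2 + u + 2

Write f(u) = au^4 + bu^3 + cu^2 + du + e. Substituting each data point gives a linear system:
  256a - 64b + 16c - 4d + e = 1178/3
  16a + 8b + 4c + 2d + e = 44/3
  81a + 27b + 9c + 3d + e = 59
  625a + 125b + 25c + 5d + e = 1421/3
  1296a + 216b + 36c + 6d + e = 1016
Solving the system yields a = 1, b = -5/3, c = 2, d = 1, e = 2.
So f(u) = u^4 - (5/3)u^3 + 2u^2 + u + 2.
Check: f(2) = 44/3. ✓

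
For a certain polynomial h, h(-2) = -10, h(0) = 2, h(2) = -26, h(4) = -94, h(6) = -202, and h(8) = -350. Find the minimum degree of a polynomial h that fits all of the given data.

Forward differences of the values at s = -2, 0, 2, 4, 6, 8:
  h  : -10  2  -26  -94  -202  -350
  Δ  : 12  -28  -68  -108  -148
  Δ^2: -40  -40  -40  -40
  Δ^3: 0  0  0
  Δ^4: 0  0
  Δ^5: 0
The second differences are constant (-40) and nonzero, while all higher differences vanish, so the minimal degree is 2.

2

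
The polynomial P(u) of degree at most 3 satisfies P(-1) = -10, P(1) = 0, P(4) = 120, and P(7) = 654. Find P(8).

980

Using the Lagrange interpolation formula with nodes -1, 1, 4, 7:
  L_0(u) = (u - 1)(u - 4)(u - 7) / -80
  L_1(u) = (u + 1)(u - 4)(u - 7) / 36
  L_2(u) = (u + 1)(u - 1)(u - 7) / -45
  L_3(u) = (u + 1)(u - 1)(u - 4) / 144
Then P(u) = -10·L_0(u) + 0·L_1(u) + 120·L_2(u) + 654·L_3(u).
Expanding and collecting terms gives P(u) = 2u³ - u² + 3u - 4.
Evaluating at u = 8: P(8) = 980.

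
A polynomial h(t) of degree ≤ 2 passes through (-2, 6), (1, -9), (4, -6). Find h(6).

6

Write h(t) = at^2 + bt + c. Substituting each data point gives a linear system:
  4a - 2b + c = 6
  a + b + c = -9
  16a + 4b + c = -6
Solving the system yields a = 1, b = -4, c = -6.
So h(t) = t² - 4t - 6.
Then h(6) = 6.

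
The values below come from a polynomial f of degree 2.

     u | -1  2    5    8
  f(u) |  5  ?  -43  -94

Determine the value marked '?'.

On equispaced nodes a degree-2 polynomial has vanishing third forward difference, so
  - f(-1) + 3·f(2) - 3·f(5) + f(8) = 0.
Substituting the known values and solving for f(2):
  3·f(2) = -30
  f(2) = -10.

-10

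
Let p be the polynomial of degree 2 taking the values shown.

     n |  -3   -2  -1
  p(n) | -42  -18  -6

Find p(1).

Forward differences of the values at n = -3, -2, -1:
  p  : -42  -18  -6
  Δ  : 24  12
  Δ^2: -12
The second differences are constant, confirming degree 2.
Interpolating (Newton forward form) and evaluating at n = 1 gives p(1) = -18.

-18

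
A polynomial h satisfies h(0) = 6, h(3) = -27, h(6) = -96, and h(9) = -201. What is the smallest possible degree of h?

2

Forward differences of the values at u = 0, 3, 6, 9:
  h  : 6  -27  -96  -201
  Δ  : -33  -69  -105
  Δ^2: -36  -36
  Δ^3: 0
The second differences are constant (-36) and nonzero, while all higher differences vanish, so the minimal degree is 2.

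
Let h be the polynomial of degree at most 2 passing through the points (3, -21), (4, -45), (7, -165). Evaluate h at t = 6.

-117

Using the Lagrange interpolation formula with nodes 3, 4, 7:
  L_0(t) = (t - 4)(t - 7) / 4
  L_1(t) = (t - 3)(t - 7) / -3
  L_2(t) = (t - 3)(t - 4) / 12
Then h(t) = -21·L_0(t) - 45·L_1(t) - 165·L_2(t).
Expanding and collecting terms gives h(t) = -4t² + 4t + 3.
Evaluating at t = 6: h(6) = -117.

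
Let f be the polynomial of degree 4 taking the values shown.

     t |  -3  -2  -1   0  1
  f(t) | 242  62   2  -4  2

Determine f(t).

f(t) = t^4 - 5t^3 + 5t^2 + 5t - 4

Using the Lagrange interpolation formula with nodes -3, -2, -1, 0, 1:
  L_0(t) = (t + 2)(t + 1)t(t - 1) / 24
  L_1(t) = (t + 3)(t + 1)t(t - 1) / -6
  L_2(t) = (t + 3)(t + 2)t(t - 1) / 4
  L_3(t) = (t + 3)(t + 2)(t + 1)(t - 1) / -6
  L_4(t) = (t + 3)(t + 2)(t + 1)t / 24
Then f(t) = 242·L_0(t) + 62·L_1(t) + 2·L_2(t) - 4·L_3(t) + 2·L_4(t).
Expanding and collecting terms gives f(t) = t⁴ - 5t³ + 5t² + 5t - 4.
Check: f(0) = -4. ✓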